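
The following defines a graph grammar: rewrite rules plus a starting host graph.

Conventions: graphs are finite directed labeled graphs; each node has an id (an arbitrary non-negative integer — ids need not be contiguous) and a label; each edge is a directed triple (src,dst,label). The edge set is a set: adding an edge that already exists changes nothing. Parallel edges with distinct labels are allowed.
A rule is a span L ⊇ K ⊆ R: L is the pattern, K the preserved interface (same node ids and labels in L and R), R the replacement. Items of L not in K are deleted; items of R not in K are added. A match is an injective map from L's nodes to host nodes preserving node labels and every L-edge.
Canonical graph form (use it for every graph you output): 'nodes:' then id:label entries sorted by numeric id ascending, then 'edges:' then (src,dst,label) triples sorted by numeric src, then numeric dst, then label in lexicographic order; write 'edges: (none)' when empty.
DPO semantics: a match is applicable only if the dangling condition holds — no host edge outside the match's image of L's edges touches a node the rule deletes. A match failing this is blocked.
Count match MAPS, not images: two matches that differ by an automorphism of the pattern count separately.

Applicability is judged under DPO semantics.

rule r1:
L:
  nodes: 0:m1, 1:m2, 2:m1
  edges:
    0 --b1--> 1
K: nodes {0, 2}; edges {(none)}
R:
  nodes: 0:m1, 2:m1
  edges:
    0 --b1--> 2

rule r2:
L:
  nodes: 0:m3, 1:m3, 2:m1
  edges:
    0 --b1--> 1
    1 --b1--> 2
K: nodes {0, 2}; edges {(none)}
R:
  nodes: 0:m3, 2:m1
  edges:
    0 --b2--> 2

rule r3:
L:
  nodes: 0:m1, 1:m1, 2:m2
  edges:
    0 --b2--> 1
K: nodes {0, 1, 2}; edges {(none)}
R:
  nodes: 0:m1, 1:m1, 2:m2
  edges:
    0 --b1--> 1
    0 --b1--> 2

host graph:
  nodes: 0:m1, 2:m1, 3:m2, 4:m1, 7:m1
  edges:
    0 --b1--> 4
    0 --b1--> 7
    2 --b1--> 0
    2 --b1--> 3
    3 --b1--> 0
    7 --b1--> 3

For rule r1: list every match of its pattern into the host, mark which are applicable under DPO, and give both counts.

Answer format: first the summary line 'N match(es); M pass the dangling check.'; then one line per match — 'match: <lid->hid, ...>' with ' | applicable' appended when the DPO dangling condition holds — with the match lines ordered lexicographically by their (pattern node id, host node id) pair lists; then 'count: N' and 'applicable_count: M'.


6 match(es); 0 pass the dangling check.
match: 0->2, 1->3, 2->0
match: 0->2, 1->3, 2->4
match: 0->2, 1->3, 2->7
match: 0->7, 1->3, 2->0
match: 0->7, 1->3, 2->2
match: 0->7, 1->3, 2->4
count: 6
applicable_count: 0


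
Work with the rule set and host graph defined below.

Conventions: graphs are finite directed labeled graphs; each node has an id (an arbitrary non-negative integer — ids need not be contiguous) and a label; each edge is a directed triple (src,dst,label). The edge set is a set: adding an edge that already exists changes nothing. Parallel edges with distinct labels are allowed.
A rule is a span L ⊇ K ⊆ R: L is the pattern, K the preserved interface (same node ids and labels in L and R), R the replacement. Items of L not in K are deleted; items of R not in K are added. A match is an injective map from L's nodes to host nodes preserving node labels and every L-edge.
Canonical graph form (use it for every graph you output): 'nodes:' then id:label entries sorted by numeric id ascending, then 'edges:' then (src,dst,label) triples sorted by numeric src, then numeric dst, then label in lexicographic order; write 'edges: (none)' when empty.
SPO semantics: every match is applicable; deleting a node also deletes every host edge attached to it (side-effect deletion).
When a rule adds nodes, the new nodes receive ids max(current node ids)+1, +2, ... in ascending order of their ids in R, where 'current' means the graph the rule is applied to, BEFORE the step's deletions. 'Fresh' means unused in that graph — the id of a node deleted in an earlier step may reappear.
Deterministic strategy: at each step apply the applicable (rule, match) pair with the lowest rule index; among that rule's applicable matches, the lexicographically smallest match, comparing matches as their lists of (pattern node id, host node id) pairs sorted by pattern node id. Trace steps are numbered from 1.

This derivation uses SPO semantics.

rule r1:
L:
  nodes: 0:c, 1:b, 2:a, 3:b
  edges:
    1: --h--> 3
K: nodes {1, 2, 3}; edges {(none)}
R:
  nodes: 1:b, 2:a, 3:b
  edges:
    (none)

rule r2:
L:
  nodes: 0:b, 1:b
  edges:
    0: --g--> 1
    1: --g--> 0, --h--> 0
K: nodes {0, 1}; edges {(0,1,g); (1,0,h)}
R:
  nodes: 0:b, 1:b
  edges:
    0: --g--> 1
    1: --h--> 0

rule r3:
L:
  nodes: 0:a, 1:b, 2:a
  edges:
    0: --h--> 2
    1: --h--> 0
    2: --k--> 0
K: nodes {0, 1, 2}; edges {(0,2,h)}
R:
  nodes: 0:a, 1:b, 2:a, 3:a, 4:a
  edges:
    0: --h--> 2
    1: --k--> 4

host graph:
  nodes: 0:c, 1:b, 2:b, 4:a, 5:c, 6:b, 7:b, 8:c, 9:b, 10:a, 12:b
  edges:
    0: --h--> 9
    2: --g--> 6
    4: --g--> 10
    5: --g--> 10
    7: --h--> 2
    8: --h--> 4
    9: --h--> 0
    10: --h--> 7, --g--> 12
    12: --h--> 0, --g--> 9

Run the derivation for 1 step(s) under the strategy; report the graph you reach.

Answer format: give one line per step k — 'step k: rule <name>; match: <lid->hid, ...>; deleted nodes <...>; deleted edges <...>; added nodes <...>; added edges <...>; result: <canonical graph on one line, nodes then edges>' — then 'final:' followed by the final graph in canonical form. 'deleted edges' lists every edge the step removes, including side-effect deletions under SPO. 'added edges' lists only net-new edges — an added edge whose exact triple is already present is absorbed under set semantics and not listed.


step 1: rule r1; match: 0->0, 1->7, 2->4, 3->2; deleted nodes 0; deleted edges (0,9,h); (7,2,h); (9,0,h); (12,0,h); added nodes (none); added edges (none); result: nodes: 1:b, 2:b, 4:a, 5:c, 6:b, 7:b, 8:c, 9:b, 10:a, 12:b edges: (2,6,g); (4,10,g); (5,10,g); (8,4,h); (10,7,h); (10,12,g); (12,9,g)
final:
nodes: 1:b, 2:b, 4:a, 5:c, 6:b, 7:b, 8:c, 9:b, 10:a, 12:b
edges: (2,6,g); (4,10,g); (5,10,g); (8,4,h); (10,7,h); (10,12,g); (12,9,g)


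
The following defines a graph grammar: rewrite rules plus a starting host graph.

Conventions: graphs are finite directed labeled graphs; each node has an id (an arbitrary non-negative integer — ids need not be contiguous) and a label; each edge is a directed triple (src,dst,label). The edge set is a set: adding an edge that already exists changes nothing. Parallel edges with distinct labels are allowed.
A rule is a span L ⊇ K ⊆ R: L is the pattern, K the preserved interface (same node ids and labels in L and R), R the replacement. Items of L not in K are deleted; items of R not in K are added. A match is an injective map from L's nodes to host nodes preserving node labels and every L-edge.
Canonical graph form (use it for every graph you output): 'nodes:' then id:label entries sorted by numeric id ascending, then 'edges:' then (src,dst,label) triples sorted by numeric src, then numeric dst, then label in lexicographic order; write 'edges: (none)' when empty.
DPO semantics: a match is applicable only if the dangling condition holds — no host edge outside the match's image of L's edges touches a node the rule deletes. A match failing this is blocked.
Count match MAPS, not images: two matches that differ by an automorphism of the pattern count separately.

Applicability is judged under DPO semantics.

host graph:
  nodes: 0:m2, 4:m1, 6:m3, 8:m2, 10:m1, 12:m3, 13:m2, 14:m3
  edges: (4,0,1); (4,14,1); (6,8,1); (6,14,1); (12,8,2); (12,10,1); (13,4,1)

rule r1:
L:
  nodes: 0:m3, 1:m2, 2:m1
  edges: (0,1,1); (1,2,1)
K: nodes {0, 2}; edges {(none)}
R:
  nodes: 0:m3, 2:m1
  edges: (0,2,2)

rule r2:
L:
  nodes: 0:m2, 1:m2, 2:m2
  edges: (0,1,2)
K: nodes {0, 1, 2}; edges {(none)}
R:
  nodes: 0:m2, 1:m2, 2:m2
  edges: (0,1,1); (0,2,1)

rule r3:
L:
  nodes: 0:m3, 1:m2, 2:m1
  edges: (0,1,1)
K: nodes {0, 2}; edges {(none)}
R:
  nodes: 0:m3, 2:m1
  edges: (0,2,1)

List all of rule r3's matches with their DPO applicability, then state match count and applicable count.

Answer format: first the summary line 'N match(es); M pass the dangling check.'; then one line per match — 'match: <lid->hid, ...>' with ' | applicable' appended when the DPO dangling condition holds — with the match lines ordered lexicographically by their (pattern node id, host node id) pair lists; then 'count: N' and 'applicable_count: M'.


2 match(es); 0 pass the dangling check.
match: 0->6, 1->8, 2->4
match: 0->6, 1->8, 2->10
count: 2
applicable_count: 0


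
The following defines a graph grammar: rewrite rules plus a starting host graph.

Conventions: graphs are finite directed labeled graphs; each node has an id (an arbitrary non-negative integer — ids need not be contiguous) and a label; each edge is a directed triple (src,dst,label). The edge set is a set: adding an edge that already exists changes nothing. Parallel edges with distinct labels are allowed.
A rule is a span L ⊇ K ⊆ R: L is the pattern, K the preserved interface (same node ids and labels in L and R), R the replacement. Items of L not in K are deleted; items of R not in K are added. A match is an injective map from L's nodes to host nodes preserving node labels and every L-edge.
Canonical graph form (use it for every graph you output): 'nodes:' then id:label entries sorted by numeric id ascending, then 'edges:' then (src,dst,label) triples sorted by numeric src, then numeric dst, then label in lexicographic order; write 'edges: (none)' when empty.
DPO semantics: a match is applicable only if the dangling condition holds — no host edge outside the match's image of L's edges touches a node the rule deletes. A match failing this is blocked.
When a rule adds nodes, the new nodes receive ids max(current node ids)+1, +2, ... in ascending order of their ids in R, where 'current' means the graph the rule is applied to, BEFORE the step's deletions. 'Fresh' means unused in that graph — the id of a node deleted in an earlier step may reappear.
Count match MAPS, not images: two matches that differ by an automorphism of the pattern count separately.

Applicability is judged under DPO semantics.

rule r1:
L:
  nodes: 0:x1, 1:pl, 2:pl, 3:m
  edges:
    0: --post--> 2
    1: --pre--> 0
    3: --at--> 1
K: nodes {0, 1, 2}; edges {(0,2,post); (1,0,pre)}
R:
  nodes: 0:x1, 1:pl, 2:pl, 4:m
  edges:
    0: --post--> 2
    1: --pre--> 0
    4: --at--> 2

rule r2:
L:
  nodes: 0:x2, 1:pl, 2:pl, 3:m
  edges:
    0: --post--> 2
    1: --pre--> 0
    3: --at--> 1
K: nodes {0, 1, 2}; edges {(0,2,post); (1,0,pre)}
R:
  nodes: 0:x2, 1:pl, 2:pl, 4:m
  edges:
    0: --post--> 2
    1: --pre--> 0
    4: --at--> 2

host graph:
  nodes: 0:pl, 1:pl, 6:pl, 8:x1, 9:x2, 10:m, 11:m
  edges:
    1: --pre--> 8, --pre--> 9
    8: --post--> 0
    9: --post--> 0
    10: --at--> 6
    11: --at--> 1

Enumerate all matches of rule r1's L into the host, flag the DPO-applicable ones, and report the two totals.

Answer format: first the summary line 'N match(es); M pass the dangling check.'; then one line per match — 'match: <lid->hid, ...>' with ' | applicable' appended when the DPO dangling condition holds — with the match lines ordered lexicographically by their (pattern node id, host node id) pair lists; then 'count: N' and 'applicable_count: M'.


1 match(es); 1 pass the dangling check.
match: 0->8, 1->1, 2->0, 3->11 | applicable
count: 1
applicable_count: 1


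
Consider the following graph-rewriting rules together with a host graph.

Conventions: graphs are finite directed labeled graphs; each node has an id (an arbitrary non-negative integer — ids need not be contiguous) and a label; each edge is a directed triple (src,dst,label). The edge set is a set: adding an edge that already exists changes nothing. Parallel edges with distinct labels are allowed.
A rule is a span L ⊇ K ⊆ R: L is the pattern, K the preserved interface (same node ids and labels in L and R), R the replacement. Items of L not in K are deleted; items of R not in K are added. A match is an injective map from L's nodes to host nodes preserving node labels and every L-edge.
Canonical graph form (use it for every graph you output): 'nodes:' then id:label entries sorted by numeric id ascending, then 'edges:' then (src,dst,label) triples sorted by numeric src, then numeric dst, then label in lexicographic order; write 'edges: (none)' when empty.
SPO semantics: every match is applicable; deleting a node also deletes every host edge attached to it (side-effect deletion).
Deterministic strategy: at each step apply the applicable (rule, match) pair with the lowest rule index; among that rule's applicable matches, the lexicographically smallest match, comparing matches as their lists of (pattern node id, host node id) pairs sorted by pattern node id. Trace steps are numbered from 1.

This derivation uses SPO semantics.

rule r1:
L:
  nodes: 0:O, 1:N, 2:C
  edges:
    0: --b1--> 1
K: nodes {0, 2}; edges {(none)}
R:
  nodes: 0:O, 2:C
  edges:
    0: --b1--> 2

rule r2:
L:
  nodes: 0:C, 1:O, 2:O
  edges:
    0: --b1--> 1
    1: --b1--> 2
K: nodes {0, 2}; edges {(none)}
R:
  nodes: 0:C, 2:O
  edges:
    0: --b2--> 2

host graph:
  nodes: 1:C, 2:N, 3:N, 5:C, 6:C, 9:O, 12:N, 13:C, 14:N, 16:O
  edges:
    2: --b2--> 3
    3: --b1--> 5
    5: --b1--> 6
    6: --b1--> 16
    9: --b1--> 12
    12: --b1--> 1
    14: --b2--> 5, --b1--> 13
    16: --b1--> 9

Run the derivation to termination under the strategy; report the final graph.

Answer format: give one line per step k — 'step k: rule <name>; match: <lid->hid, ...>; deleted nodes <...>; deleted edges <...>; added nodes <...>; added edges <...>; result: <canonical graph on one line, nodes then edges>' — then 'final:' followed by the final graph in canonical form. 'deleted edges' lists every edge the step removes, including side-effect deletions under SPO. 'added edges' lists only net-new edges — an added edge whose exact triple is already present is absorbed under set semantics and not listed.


step 1: rule r1; match: 0->9, 1->12, 2->1; deleted nodes 12; deleted edges (9,12,b1); (12,1,b1); added nodes (none); added edges (9,1,b1); result: nodes: 1:C, 2:N, 3:N, 5:C, 6:C, 9:O, 13:C, 14:N, 16:O edges: (2,3,b2); (3,5,b1); (5,6,b1); (6,16,b1); (9,1,b1); (14,5,b2); (14,13,b1); (16,9,b1)
step 2: rule r2; match: 0->6, 1->16, 2->9; deleted nodes 16; deleted edges (6,16,b1); (16,9,b1); added nodes (none); added edges (6,9,b2); result: nodes: 1:C, 2:N, 3:N, 5:C, 6:C, 9:O, 13:C, 14:N edges: (2,3,b2); (3,5,b1); (5,6,b1); (6,9,b2); (9,1,b1); (14,5,b2); (14,13,b1)
final:
nodes: 1:C, 2:N, 3:N, 5:C, 6:C, 9:O, 13:C, 14:N
edges: (2,3,b2); (3,5,b1); (5,6,b1); (6,9,b2); (9,1,b1); (14,5,b2); (14,13,b1)


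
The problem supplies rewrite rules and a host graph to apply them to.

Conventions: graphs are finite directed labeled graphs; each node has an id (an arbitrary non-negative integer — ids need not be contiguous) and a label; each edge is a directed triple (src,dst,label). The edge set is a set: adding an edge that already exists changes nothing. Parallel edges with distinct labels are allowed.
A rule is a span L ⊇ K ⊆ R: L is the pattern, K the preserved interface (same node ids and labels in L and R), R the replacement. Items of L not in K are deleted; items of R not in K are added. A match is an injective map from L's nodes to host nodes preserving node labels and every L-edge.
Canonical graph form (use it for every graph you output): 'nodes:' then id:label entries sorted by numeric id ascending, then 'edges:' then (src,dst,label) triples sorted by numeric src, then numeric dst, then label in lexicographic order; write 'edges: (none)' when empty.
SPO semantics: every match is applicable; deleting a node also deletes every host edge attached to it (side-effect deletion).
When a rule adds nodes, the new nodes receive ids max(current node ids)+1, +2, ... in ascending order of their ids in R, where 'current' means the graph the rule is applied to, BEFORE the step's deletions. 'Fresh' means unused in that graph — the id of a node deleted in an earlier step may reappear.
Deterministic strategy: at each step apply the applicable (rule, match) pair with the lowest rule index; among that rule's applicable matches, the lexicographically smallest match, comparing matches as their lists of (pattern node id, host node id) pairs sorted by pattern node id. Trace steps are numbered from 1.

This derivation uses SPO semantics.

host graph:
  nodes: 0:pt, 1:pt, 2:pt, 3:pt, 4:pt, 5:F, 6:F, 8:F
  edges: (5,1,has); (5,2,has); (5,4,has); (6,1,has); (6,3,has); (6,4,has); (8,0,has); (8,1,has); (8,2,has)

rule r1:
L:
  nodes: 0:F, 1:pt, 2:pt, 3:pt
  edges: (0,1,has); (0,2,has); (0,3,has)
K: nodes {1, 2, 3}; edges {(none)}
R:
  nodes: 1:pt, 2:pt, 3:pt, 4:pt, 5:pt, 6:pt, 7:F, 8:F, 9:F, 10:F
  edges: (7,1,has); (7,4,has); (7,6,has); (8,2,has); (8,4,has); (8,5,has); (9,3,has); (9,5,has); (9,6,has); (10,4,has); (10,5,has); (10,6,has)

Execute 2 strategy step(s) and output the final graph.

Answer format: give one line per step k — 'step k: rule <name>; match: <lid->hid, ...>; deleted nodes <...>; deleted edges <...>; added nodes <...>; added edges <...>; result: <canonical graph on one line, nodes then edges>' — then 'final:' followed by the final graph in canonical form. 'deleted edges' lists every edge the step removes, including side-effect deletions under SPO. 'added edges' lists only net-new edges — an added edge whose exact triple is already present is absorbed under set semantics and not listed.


step 1: rule r1; match: 0->5, 1->1, 2->2, 3->4; deleted nodes 5; deleted edges (5,1,has); (5,2,has); (5,4,has); added nodes 9, 10, 11, 12, 13, 14, 15; added edges (12,1,has); (12,9,has); (12,11,has); (13,2,has); (13,9,has); (13,10,has); (14,4,has); (14,10,has); (14,11,has); (15,9,has); (15,10,has); (15,11,has); result: nodes: 0:pt, 1:pt, 2:pt, 3:pt, 4:pt, 6:F, 8:F, 9:pt, 10:pt, 11:pt, 12:F, 13:F, 14:F, 15:F edges: (6,1,has); (6,3,has); (6,4,has); (8,0,has); (8,1,has); (8,2,has); (12,1,has); (12,9,has); (12,11,has); (13,2,has); (13,9,has); (13,10,has); (14,4,has); (14,10,has); (14,11,has); (15,9,has); (15,10,has); (15,11,has)
step 2: rule r1; match: 0->6, 1->1, 2->3, 3->4; deleted nodes 6; deleted edges (6,1,has); (6,3,has); (6,4,has); added nodes 16, 17, 18, 19, 20, 21, 22; added edges (19,1,has); (19,16,has); (19,18,has); (20,3,has); (20,16,has); (20,17,has); (21,4,has); (21,17,has); (21,18,has); (22,16,has); (22,17,has); (22,18,has); result: nodes: 0:pt, 1:pt, 2:pt, 3:pt, 4:pt, 8:F, 9:pt, 10:pt, 11:pt, 12:F, 13:F, 14:F, 15:F, 16:pt, 17:pt, 18:pt, 19:F, 20:F, 21:F, 22:F edges: (8,0,has); (8,1,has); (8,2,has); (12,1,has); (12,9,has); (12,11,has); (13,2,has); (13,9,has); (13,10,has); (14,4,has); (14,10,has); (14,11,has); (15,9,has); (15,10,has); (15,11,has); (19,1,has); (19,16,has); (19,18,has); (20,3,has); (20,16,has); (20,17,has); (21,4,has); (21,17,has); (21,18,has); (22,16,has); (22,17,has); (22,18,has)
final:
nodes: 0:pt, 1:pt, 2:pt, 3:pt, 4:pt, 8:F, 9:pt, 10:pt, 11:pt, 12:F, 13:F, 14:F, 15:F, 16:pt, 17:pt, 18:pt, 19:F, 20:F, 21:F, 22:F
edges: (8,0,has); (8,1,has); (8,2,has); (12,1,has); (12,9,has); (12,11,has); (13,2,has); (13,9,has); (13,10,has); (14,4,has); (14,10,has); (14,11,has); (15,9,has); (15,10,has); (15,11,has); (19,1,has); (19,16,has); (19,18,has); (20,3,has); (20,16,has); (20,17,has); (21,4,has); (21,17,has); (21,18,has); (22,16,has); (22,17,has); (22,18,has)


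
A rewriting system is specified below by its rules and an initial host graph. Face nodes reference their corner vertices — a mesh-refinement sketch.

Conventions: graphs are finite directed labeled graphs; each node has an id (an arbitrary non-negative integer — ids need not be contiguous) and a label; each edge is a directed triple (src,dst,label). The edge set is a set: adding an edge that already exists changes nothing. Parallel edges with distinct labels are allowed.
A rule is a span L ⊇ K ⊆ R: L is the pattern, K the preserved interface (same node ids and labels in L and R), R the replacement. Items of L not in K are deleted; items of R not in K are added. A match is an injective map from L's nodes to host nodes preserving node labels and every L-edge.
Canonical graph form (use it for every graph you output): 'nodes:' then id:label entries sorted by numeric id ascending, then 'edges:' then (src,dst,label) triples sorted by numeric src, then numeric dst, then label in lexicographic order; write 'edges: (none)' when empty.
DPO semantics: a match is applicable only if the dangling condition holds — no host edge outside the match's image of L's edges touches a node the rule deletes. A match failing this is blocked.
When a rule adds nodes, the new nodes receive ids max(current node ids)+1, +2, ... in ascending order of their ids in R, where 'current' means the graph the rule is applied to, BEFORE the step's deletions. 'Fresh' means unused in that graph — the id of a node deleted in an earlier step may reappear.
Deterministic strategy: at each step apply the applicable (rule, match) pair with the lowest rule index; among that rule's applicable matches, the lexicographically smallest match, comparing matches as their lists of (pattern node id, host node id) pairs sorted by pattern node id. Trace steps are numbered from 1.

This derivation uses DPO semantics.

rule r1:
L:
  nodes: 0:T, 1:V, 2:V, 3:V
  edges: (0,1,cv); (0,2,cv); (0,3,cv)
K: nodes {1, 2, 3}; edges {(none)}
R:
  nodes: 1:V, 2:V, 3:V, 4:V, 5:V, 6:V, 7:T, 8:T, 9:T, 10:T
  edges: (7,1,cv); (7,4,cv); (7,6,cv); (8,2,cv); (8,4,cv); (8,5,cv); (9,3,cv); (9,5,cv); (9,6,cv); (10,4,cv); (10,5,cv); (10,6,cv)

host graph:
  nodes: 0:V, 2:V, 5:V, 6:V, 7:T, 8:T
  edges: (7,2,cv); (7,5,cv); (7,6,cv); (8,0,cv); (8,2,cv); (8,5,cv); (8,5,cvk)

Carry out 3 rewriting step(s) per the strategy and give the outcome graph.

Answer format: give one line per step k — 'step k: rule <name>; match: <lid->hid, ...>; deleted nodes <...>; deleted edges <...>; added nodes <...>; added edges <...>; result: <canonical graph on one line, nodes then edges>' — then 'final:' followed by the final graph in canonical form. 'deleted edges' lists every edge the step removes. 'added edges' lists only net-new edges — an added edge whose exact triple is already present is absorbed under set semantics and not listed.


step 1: rule r1; match: 0->7, 1->2, 2->5, 3->6; deleted nodes 7; deleted edges (7,2,cv); (7,5,cv); (7,6,cv); added nodes 9, 10, 11, 12, 13, 14, 15; added edges (12,2,cv); (12,9,cv); (12,11,cv); (13,5,cv); (13,9,cv); (13,10,cv); (14,6,cv); (14,10,cv); (14,11,cv); (15,9,cv); (15,10,cv); (15,11,cv); result: nodes: 0:V, 2:V, 5:V, 6:V, 8:T, 9:V, 10:V, 11:V, 12:T, 13:T, 14:T, 15:T edges: (8,0,cv); (8,2,cv); (8,5,cv); (8,5,cvk); (12,2,cv); (12,9,cv); (12,11,cv); (13,5,cv); (13,9,cv); (13,10,cv); (14,6,cv); (14,10,cv); (14,11,cv); (15,9,cv); (15,10,cv); (15,11,cv)
step 2: rule r1; match: 0->12, 1->2, 2->9, 3->11; deleted nodes 12; deleted edges (12,2,cv); (12,9,cv); (12,11,cv); added nodes 16, 17, 18, 19, 20, 21, 22; added edges (19,2,cv); (19,16,cv); (19,18,cv); (20,9,cv); (20,16,cv); (20,17,cv); (21,11,cv); (21,17,cv); (21,18,cv); (22,16,cv); (22,17,cv); (22,18,cv); result: nodes: 0:V, 2:V, 5:V, 6:V, 8:T, 9:V, 10:V, 11:V, 13:T, 14:T, 15:T, 16:V, 17:V, 18:V, 19:T, 20:T, 21:T, 22:T edges: (8,0,cv); (8,2,cv); (8,5,cv); (8,5,cvk); (13,5,cv); (13,9,cv); (13,10,cv); (14,6,cv); (14,10,cv); (14,11,cv); (15,9,cv); (15,10,cv); (15,11,cv); (19,2,cv); (19,16,cv); (19,18,cv); (20,9,cv); (20,16,cv); (20,17,cv); (21,11,cv); (21,17,cv); (21,18,cv); (22,16,cv); (22,17,cv); (22,18,cv)
step 3: rule r1; match: 0->13, 1->5, 2->9, 3->10; deleted nodes 13; deleted edges (13,5,cv); (13,9,cv); (13,10,cv); added nodes 23, 24, 25, 26, 27, 28, 29; added edges (26,5,cv); (26,23,cv); (26,25,cv); (27,9,cv); (27,23,cv); (27,24,cv); (28,10,cv); (28,24,cv); (28,25,cv); (29,23,cv); (29,24,cv); (29,25,cv); result: nodes: 0:V, 2:V, 5:V, 6:V, 8:T, 9:V, 10:V, 11:V, 14:T, 15:T, 16:V, 17:V, 18:V, 19:T, 20:T, 21:T, 22:T, 23:V, 24:V, 25:V, 26:T, 27:T, 28:T, 29:T edges: (8,0,cv); (8,2,cv); (8,5,cv); (8,5,cvk); (14,6,cv); (14,10,cv); (14,11,cv); (15,9,cv); (15,10,cv); (15,11,cv); (19,2,cv); (19,16,cv); (19,18,cv); (20,9,cv); (20,16,cv); (20,17,cv); (21,11,cv); (21,17,cv); (21,18,cv); (22,16,cv); (22,17,cv); (22,18,cv); (26,5,cv); (26,23,cv); (26,25,cv); (27,9,cv); (27,23,cv); (27,24,cv); (28,10,cv); (28,24,cv); (28,25,cv); (29,23,cv); (29,24,cv); (29,25,cv)
final:
nodes: 0:V, 2:V, 5:V, 6:V, 8:T, 9:V, 10:V, 11:V, 14:T, 15:T, 16:V, 17:V, 18:V, 19:T, 20:T, 21:T, 22:T, 23:V, 24:V, 25:V, 26:T, 27:T, 28:T, 29:T
edges: (8,0,cv); (8,2,cv); (8,5,cv); (8,5,cvk); (14,6,cv); (14,10,cv); (14,11,cv); (15,9,cv); (15,10,cv); (15,11,cv); (19,2,cv); (19,16,cv); (19,18,cv); (20,9,cv); (20,16,cv); (20,17,cv); (21,11,cv); (21,17,cv); (21,18,cv); (22,16,cv); (22,17,cv); (22,18,cv); (26,5,cv); (26,23,cv); (26,25,cv); (27,9,cv); (27,23,cv); (27,24,cv); (28,10,cv); (28,24,cv); (28,25,cv); (29,23,cv); (29,24,cv); (29,25,cv)


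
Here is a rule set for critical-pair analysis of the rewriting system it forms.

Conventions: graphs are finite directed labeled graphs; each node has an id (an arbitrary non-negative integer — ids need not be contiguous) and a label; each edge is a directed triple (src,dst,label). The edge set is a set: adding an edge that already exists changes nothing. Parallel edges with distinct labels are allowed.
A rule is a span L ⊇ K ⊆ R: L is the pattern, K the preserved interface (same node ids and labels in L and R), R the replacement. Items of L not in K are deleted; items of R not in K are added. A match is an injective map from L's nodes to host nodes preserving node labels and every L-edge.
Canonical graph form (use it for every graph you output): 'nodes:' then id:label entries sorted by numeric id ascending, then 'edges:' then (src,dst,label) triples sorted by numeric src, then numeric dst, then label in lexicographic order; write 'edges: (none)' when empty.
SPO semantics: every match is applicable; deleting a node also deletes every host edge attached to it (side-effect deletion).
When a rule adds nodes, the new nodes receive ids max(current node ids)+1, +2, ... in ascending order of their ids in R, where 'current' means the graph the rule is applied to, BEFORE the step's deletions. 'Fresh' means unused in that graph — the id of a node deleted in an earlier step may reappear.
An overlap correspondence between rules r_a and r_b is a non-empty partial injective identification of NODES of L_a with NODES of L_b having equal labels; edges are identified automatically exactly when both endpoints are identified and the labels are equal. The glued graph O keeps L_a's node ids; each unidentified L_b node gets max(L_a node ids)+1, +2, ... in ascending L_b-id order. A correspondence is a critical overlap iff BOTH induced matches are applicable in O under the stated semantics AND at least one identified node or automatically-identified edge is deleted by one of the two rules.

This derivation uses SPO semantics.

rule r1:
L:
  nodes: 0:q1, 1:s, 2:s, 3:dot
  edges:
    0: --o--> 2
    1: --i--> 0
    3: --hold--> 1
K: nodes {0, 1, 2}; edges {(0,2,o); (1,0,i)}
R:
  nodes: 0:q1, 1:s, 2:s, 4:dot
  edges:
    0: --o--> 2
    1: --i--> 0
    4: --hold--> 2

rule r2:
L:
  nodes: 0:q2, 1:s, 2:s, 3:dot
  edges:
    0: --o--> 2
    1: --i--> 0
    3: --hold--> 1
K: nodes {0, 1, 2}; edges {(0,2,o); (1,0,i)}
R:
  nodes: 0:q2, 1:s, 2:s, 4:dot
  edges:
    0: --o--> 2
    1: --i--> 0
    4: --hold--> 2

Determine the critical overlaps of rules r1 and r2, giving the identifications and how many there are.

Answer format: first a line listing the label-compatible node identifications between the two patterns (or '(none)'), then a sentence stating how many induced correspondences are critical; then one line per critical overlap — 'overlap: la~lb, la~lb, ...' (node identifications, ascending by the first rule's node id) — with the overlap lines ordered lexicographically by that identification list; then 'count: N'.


label-compatible node identifications between L(r1) and L(r2): 1~1, 1~2, 2~1, 2~2, 3~3
7 of the induced correspondences are critical overlaps of r1 and r2.
overlap: 1~1, 2~2, 3~3
overlap: 1~1, 3~3
overlap: 1~2, 2~1, 3~3
overlap: 1~2, 3~3
overlap: 2~1, 3~3
overlap: 2~2, 3~3
overlap: 3~3
count: 7


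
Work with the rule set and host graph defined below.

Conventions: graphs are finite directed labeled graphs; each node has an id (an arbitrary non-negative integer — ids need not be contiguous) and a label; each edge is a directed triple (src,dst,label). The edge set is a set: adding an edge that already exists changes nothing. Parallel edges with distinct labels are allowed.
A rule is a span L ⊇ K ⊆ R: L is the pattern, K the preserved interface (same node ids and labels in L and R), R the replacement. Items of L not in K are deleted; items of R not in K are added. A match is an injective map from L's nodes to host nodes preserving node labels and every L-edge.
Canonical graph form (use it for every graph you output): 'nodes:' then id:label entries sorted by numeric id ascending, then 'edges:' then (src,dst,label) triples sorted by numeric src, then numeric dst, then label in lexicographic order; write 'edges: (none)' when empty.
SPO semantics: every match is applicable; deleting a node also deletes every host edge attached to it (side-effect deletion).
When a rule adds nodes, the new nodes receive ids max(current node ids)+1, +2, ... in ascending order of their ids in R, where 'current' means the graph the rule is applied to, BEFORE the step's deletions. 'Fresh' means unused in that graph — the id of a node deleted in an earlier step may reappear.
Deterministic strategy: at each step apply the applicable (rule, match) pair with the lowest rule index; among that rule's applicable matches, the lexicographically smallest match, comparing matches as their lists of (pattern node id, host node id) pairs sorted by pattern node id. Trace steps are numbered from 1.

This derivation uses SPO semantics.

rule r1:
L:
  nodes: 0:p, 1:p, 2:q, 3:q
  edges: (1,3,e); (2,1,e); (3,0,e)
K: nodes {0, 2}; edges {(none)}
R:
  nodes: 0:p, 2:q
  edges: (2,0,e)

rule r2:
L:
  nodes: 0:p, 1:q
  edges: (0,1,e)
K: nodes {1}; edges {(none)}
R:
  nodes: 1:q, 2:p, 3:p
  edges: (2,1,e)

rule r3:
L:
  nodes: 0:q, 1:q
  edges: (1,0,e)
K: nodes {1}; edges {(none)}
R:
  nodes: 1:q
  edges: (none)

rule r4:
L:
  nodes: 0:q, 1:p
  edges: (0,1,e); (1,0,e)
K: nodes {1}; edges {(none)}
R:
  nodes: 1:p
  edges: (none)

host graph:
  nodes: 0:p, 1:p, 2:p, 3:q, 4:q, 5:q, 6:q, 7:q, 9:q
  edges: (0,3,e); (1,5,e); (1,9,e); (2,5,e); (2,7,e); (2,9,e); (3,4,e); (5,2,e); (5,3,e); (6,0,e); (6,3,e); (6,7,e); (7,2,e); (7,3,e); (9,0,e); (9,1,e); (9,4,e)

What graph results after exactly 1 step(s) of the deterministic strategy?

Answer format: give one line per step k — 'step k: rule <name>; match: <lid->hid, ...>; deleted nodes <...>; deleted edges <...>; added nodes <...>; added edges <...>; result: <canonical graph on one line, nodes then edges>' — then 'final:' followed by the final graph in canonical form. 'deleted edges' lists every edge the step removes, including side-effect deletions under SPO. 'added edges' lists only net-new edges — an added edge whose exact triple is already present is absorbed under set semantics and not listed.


step 1: rule r1; match: 0->0, 1->2, 2->5, 3->9; deleted nodes 2, 9; deleted edges (1,9,e); (2,5,e); (2,7,e); (2,9,e); (5,2,e); (7,2,e); (9,0,e); (9,1,e); (9,4,e); added nodes (none); added edges (5,0,e); result: nodes: 0:p, 1:p, 3:q, 4:q, 5:q, 6:q, 7:q edges: (0,3,e); (1,5,e); (3,4,e); (5,0,e); (5,3,e); (6,0,e); (6,3,e); (6,7,e); (7,3,e)
final:
nodes: 0:p, 1:p, 3:q, 4:q, 5:q, 6:q, 7:q
edges: (0,3,e); (1,5,e); (3,4,e); (5,0,e); (5,3,e); (6,0,e); (6,3,e); (6,7,e); (7,3,e)


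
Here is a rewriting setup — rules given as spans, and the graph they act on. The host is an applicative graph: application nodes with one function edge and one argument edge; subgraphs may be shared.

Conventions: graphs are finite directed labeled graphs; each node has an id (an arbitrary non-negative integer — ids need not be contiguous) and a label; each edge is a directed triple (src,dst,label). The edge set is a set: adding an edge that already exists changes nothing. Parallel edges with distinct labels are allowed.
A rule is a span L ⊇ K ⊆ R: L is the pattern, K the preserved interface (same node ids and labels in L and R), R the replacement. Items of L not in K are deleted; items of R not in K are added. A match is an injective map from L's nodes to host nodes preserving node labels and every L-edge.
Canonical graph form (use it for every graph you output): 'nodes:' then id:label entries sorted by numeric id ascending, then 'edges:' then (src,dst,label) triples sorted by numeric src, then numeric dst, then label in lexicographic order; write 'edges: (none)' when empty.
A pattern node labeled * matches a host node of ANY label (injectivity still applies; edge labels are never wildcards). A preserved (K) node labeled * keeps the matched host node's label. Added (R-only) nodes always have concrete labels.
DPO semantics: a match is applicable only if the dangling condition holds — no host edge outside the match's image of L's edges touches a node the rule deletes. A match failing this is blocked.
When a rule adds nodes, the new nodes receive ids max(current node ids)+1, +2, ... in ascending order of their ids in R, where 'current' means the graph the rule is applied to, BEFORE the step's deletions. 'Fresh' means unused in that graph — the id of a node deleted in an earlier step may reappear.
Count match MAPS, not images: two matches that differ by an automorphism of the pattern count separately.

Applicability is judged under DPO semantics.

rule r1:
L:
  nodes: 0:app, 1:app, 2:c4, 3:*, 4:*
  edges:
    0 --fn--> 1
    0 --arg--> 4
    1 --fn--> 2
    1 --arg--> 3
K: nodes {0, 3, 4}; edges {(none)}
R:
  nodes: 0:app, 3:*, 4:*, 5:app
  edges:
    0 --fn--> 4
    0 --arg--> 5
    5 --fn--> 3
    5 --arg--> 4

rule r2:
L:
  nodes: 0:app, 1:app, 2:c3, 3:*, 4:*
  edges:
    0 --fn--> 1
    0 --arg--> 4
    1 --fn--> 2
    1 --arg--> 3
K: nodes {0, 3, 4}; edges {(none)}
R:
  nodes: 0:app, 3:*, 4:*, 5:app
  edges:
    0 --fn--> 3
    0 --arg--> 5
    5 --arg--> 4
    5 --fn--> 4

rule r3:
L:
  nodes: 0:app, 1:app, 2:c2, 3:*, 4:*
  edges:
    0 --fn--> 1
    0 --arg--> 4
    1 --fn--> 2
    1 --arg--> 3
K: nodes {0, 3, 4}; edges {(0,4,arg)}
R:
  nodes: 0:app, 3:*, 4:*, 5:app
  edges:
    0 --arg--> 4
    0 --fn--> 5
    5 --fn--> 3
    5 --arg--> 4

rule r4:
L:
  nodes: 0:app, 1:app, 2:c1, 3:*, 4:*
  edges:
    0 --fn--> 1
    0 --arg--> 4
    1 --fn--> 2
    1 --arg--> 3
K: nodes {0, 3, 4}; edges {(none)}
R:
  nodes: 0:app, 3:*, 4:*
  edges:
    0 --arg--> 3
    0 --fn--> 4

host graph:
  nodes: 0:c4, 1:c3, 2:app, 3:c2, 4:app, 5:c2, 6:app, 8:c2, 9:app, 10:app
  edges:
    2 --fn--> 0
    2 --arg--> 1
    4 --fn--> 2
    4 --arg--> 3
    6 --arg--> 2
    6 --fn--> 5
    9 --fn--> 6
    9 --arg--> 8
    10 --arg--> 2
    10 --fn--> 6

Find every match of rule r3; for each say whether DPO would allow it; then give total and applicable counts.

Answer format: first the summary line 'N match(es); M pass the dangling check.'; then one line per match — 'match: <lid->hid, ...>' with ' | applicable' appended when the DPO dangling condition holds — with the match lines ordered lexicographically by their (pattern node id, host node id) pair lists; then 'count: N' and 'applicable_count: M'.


1 match(es); 0 pass the dangling check.
match: 0->9, 1->6, 2->5, 3->2, 4->8
count: 1
applicable_count: 0


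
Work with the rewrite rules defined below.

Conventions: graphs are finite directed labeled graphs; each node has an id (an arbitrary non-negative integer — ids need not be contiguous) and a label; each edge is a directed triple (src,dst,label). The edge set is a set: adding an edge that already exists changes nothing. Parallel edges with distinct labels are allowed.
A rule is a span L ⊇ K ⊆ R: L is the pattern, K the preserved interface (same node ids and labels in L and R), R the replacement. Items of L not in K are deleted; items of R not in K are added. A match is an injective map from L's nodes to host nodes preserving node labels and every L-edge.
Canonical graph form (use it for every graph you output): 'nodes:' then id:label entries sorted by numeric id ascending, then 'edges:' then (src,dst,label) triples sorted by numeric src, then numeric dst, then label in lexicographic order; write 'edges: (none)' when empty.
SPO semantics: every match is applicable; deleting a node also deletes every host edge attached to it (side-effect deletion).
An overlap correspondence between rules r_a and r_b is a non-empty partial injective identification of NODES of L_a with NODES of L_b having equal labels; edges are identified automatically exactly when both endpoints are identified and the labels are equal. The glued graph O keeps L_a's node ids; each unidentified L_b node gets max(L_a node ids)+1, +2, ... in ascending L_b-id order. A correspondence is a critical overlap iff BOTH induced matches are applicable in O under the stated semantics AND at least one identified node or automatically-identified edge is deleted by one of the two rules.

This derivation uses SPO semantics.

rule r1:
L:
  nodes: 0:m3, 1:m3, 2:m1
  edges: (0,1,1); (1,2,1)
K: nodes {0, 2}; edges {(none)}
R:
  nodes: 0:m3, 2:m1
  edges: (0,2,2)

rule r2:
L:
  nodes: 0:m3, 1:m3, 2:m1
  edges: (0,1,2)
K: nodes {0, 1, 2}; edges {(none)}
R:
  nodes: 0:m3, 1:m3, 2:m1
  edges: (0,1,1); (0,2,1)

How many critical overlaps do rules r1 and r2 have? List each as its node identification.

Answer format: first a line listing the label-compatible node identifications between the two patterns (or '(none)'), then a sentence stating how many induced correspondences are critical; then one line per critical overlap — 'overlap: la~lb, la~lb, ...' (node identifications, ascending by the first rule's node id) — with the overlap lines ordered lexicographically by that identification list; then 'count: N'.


label-compatible node identifications between L(r1) and L(r2): 0~0, 0~1, 1~0, 1~1, 2~2
8 of the induced correspondences are critical overlaps of r1 and r2.
overlap: 0~0, 1~1
overlap: 0~0, 1~1, 2~2
overlap: 0~1, 1~0
overlap: 0~1, 1~0, 2~2
overlap: 1~0
overlap: 1~0, 2~2
overlap: 1~1
overlap: 1~1, 2~2
count: 8


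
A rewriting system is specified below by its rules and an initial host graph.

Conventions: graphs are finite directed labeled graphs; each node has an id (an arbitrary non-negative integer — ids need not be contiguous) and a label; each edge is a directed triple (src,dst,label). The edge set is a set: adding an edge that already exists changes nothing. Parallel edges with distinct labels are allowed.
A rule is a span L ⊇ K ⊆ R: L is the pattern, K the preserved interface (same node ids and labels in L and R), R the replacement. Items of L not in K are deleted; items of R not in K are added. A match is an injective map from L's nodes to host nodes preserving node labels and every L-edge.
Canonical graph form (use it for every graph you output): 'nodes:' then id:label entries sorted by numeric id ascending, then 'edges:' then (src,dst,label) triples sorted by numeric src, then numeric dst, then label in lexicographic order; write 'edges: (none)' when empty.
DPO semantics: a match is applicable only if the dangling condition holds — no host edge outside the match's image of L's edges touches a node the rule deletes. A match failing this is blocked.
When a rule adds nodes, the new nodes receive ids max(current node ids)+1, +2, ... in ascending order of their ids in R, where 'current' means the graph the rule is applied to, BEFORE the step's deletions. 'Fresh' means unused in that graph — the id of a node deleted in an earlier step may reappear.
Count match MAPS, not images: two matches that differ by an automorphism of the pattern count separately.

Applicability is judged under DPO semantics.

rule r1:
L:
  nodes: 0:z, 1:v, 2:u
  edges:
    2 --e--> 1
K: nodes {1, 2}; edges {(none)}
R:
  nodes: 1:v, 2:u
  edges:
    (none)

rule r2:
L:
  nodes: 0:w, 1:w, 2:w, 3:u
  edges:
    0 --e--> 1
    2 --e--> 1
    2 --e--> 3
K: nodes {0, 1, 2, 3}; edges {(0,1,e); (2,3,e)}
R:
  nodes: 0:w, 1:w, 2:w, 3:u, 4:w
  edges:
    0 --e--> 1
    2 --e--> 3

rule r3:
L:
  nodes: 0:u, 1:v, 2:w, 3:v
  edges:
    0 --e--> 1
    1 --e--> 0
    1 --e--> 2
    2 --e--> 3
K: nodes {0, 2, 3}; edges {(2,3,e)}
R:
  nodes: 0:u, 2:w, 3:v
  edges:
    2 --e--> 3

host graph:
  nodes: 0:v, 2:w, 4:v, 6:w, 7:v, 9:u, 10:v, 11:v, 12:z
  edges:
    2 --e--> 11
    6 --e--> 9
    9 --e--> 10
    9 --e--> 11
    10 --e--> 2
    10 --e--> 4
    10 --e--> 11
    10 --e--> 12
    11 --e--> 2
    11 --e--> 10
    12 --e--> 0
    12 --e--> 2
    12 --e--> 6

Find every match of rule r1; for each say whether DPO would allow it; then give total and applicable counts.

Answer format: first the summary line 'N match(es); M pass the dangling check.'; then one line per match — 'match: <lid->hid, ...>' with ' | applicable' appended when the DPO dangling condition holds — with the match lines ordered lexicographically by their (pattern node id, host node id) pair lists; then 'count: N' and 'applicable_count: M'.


2 match(es); 0 pass the dangling check.
match: 0->12, 1->10, 2->9
match: 0->12, 1->11, 2->9
count: 2
applicable_count: 0
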